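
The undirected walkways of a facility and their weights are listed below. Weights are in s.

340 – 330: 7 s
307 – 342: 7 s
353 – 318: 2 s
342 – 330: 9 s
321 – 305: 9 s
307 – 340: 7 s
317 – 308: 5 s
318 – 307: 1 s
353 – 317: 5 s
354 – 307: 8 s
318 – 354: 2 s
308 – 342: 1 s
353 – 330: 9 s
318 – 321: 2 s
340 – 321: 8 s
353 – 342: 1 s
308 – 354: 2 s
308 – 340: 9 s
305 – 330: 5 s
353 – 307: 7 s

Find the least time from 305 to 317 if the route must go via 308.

20 s

Shortest 305→308: 305–321–318–354–308 = 15
Shortest 308→317: 308–317 = 5
Total via 308: 15 + 5 = 20 s.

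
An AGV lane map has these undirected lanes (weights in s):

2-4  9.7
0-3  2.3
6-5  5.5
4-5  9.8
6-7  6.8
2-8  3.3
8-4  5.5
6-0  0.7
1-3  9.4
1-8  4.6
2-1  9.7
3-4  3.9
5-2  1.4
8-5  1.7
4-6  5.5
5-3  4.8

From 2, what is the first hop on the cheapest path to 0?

5

Enumerating some paths:
2 - 5 - 3 - 0: 1.4+4.8+2.3 = 8.5
2 - 5 - 6 - 0: 1.4+5.5+0.7 = 7.6
The minimum is 7.6 s via 2 - 5 - 6 - 0.
So from 2 the first move is to 5.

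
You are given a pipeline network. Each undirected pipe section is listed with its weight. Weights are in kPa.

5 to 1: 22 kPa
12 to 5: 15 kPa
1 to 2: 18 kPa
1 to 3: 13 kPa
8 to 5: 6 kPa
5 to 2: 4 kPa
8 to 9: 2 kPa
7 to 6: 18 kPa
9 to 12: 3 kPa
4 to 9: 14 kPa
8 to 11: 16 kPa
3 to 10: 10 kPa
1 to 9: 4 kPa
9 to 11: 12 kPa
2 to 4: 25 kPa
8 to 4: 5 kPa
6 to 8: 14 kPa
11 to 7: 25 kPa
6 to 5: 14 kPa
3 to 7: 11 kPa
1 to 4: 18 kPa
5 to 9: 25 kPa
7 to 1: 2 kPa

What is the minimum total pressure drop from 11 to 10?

39 kPa

Compare a few routes:
11–8–9–1–3–10: 16+2+4+13+10 = 45
11–9–1–3–10: 12+4+13+10 = 39
11–8–9–1–7–3–10: 16+2+4+2+11+10 = 45
The minimum is 39 kPa via 11–9–1–3–10.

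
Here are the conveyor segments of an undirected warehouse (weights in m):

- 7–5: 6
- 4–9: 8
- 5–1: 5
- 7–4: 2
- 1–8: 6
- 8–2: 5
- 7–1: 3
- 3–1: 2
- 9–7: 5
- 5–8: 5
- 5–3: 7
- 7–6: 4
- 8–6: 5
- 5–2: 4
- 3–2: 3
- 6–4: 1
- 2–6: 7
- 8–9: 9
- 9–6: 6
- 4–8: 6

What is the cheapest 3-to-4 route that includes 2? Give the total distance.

11 m

Best 3 to 2: 3 → 2 costing 3
Best 2 to 4: 2 → 6 → 4 costing 8
Total via 2: 3 + 8 = 11 m.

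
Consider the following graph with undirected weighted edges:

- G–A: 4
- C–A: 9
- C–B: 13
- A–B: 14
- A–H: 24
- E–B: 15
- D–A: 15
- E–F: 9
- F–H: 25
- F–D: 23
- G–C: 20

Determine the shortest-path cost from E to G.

Compare a few routes:
E–B–A–G: 15+14+4 = 33
E–B–C–A–G: 15+13+9+4 = 41
E–B–C–G: 15+13+20 = 48
The minimum is 33 via E–B–A–G.

33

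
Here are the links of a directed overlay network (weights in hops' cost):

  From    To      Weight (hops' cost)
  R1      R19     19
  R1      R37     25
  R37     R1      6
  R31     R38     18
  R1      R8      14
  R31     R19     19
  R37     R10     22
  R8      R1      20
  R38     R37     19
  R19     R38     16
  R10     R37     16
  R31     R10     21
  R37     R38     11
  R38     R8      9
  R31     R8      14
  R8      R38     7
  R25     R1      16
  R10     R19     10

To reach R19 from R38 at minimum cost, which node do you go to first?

Compare a few routes:
R38 - R8 - R1 - R37 - R10 - R19: 9+20+25+22+10 = 86
R38 - R37 - R1 - R19: 19+6+19 = 44
R38 - R37 - R10 - R19: 19+22+10 = 51
R38 - R8 - R1 - R19: 9+20+19 = 48
The minimum is 44 hops' cost via R38 - R37 - R1 - R19.
So from R38 the first move is to R37.

R37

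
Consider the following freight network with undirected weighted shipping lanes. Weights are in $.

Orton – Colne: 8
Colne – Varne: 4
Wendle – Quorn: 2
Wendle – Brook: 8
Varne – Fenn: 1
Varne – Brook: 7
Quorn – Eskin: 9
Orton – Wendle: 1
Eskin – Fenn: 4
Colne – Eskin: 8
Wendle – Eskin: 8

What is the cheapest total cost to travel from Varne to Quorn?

Compare a few routes:
Varne → Fenn → Eskin → Quorn: 1+4+9 = 14
Varne → Colne → Orton → Wendle → Quorn: 4+8+1+2 = 15
Varne → Fenn → Eskin → Wendle → Quorn: 1+4+8+2 = 15
Cheapest is Varne → Fenn → Eskin → Quorn at $14.

$14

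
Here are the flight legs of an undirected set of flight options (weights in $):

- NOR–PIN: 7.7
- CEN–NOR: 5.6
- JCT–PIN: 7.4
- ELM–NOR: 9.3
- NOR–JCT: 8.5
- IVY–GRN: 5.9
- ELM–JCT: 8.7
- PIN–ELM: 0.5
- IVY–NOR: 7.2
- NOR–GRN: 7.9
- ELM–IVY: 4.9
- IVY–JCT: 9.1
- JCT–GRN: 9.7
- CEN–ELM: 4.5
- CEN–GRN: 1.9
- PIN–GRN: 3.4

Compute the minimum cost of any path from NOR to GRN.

Shortest distances from NOR:
NOR: 0
CEN: 5.6  (via NOR)
IVY: 7.2  (via NOR)
GRN: 7.5  (via CEN)
Shortest route: NOR → CEN → GRN = $7.5.

$7.5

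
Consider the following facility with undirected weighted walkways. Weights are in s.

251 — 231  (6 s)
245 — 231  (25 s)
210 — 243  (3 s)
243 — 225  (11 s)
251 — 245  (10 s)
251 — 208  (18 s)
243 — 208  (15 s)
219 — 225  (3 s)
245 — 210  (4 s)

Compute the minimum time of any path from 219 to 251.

31 s

Candidate routes:
219 → 225 → 243 → 208 → 251: 3+11+15+18 = 47
219 → 225 → 243 → 210 → 245 → 251: 3+11+3+4+10 = 31
Cheapest is 219 → 225 → 243 → 210 → 245 → 251 at 31 s.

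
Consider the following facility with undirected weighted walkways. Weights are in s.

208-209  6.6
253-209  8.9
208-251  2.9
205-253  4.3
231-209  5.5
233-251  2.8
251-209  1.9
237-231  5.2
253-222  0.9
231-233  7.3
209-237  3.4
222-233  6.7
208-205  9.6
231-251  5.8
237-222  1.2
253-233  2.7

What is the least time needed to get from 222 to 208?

9.3 s

Running Dijkstra from 222:
222: 0
253: 0.9  (via 222)
237: 1.2  (via 222)
233: 3.6  (via 253)
209: 4.6  (via 237)
205: 5.2  (via 253)
231: 6.4  (via 237)
251: 6.4  (via 233)
208: 9.3  (via 251)
Shortest route: 222–253–233–251–208 = 9.3 s.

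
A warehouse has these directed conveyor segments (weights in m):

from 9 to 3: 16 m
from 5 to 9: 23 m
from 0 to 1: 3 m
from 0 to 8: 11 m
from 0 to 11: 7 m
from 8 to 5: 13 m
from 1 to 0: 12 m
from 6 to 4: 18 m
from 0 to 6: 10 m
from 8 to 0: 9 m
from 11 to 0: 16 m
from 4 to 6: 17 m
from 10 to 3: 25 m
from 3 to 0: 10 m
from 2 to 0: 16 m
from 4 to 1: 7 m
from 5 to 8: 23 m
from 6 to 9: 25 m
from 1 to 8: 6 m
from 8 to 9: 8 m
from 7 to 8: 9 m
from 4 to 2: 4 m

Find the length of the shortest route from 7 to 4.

46 m

Candidate routes:
7 → 8 → 5 → 9 → 3 → 0 → 6 → 4: 9+13+23+16+10+10+18 = 99
7 → 8 → 0 → 6 → 4: 9+9+10+18 = 46
7 → 8 → 9 → 3 → 0 → 6 → 4: 9+8+16+10+10+18 = 71
The minimum is 46 m via 7 → 8 → 0 → 6 → 4.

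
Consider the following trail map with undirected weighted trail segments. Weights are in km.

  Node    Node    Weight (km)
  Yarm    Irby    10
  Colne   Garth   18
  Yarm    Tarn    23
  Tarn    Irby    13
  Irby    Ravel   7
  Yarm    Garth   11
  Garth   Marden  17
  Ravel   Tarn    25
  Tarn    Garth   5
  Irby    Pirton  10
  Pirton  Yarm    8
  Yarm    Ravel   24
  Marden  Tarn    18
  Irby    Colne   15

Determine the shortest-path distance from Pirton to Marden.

Compare a few routes:
Pirton - Yarm - Garth - Marden: 8+11+17 = 36
Pirton - Irby - Tarn - Marden: 10+13+18 = 41
Pirton - Yarm - Garth - Tarn - Marden: 8+11+5+18 = 42
The minimum is 36 km via Pirton - Yarm - Garth - Marden.

36 km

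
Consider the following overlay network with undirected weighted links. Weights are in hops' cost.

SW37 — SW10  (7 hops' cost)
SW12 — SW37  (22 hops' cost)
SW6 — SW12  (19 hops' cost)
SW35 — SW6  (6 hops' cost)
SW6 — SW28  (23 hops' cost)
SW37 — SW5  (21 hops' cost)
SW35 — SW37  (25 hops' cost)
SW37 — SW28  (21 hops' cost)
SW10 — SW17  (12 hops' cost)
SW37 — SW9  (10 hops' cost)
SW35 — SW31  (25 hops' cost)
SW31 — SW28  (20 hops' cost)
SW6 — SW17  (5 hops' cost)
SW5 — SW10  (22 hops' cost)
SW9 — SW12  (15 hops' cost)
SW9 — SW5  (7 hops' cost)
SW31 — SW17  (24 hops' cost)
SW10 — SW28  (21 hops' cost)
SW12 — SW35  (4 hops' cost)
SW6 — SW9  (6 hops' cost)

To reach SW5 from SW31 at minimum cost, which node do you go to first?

Enumerating some paths:
SW31 → SW17 → SW6 → SW9 → SW5: 24+5+6+7 = 42
SW31 → SW35 → SW12 → SW9 → SW5: 25+4+15+7 = 51
SW31 → SW35 → SW6 → SW9 → SW5: 25+6+6+7 = 44
SW31 → SW28 → SW6 → SW9 → SW5: 20+23+6+7 = 56
Cheapest is SW31 → SW17 → SW6 → SW9 → SW5 at 42 hops' cost.
So from SW31 the first move is to SW17.

SW17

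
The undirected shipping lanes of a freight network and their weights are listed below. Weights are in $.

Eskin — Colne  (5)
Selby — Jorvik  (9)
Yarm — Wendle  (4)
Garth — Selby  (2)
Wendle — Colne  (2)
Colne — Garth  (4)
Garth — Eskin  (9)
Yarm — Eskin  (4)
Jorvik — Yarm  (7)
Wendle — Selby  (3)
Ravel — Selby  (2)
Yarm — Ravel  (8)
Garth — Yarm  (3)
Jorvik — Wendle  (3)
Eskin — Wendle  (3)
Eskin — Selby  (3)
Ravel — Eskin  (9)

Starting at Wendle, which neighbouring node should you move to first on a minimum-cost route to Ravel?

Compare a few routes:
Wendle → Selby → Ravel: 3+2 = 5
Wendle → Eskin → Selby → Ravel: 3+3+2 = 8
Cheapest is Wendle → Selby → Ravel at $5.
So from Wendle the first move is to Selby.

Selby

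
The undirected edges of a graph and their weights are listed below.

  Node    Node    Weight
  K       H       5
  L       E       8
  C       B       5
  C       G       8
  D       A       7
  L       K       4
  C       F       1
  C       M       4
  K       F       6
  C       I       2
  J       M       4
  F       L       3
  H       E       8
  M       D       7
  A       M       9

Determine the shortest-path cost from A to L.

Enumerating some paths:
A - D - M - C - F - L: 7+7+4+1+3 = 22
A - M - C - F - L: 9+4+1+3 = 17
The minimum is 17 via A - M - C - F - L.

17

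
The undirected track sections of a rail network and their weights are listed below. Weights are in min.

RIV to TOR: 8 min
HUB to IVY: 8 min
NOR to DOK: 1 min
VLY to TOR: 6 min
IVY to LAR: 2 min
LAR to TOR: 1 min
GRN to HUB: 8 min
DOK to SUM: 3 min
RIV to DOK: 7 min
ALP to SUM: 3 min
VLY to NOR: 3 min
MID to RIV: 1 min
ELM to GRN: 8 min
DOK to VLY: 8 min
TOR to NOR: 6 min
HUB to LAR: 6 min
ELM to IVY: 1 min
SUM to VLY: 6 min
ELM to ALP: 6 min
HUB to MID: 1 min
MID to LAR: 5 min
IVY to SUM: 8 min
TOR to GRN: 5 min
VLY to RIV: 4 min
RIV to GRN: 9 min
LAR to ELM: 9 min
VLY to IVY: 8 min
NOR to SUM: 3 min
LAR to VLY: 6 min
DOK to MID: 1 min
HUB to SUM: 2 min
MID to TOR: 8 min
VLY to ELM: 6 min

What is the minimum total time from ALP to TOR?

10 min

Settle nodes by increasing distance from ALP:
ALP: 0
SUM: 3  (via ALP)
HUB: 5  (via SUM)
DOK: 6  (via SUM)
MID: 6  (via HUB)
NOR: 6  (via SUM)
ELM: 6  (via ALP)
RIV: 7  (via MID)
IVY: 7  (via ELM)
LAR: 9  (via IVY)
VLY: 9  (via SUM)
TOR: 10  (via LAR)
Shortest route: ALP → ELM → IVY → LAR → TOR = 10 min.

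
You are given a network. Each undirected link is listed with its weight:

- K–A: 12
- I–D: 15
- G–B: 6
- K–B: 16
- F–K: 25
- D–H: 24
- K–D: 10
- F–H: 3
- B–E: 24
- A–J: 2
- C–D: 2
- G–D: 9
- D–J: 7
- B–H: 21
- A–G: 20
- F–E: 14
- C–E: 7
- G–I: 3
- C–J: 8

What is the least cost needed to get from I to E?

21

Enumerating some paths:
I → G → B → E: 3+6+24 = 33
I → G → D → C → E: 3+9+2+7 = 21
I → D → C → E: 15+2+7 = 24
The minimum is 21 via I → G → D → C → E.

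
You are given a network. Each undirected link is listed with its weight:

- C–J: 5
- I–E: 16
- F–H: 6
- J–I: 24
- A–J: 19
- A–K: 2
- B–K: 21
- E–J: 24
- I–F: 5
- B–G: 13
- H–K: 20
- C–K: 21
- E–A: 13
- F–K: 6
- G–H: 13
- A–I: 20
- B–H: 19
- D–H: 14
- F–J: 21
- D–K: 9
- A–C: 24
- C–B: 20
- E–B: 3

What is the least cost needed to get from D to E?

24

Shortest distances from D:
D: 0
K: 9  (via D)
A: 11  (via K)
H: 14  (via D)
F: 15  (via K)
I: 20  (via F)
E: 24  (via A)
Shortest route: D → K → A → E = 24.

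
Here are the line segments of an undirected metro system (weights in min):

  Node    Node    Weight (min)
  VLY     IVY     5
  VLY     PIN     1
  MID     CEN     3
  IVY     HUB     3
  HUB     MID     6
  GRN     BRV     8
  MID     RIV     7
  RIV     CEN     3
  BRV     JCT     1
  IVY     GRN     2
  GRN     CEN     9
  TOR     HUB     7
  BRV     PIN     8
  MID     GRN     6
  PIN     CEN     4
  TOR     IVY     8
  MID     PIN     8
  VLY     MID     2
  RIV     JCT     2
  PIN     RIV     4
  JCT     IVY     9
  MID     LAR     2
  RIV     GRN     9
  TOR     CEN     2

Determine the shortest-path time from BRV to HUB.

13 min

Settle nodes by increasing distance from BRV:
BRV: 0
JCT: 1  (via BRV)
RIV: 3  (via JCT)
CEN: 6  (via RIV)
PIN: 7  (via RIV)
VLY: 8  (via PIN)
GRN: 8  (via BRV)
TOR: 8  (via CEN)
MID: 9  (via CEN)
IVY: 10  (via JCT)
LAR: 11  (via MID)
HUB: 13  (via IVY)
Shortest route: BRV → JCT → IVY → HUB = 13 min.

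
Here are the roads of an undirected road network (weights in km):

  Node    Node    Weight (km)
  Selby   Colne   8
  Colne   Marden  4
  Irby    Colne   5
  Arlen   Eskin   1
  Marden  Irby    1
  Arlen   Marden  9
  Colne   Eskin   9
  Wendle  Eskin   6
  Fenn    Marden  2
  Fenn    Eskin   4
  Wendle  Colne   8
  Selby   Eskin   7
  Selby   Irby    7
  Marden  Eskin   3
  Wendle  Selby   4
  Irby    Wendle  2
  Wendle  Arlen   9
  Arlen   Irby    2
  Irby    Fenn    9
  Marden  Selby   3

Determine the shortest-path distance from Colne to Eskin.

7 km

Candidate routes:
Colne → Marden → Irby → Arlen → Eskin: 4+1+2+1 = 8
Colne → Eskin: 9 = 9
Colne → Irby → Arlen → Eskin: 5+2+1 = 8
Colne → Marden → Eskin: 4+3 = 7
The minimum is 7 km via Colne → Marden → Eskin.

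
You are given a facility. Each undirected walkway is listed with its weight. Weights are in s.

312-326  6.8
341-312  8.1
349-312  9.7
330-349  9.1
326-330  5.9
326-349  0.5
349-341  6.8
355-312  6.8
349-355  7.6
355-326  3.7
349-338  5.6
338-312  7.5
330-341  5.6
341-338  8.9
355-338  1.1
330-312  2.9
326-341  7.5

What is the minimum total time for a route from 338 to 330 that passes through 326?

10.7 s

Best 338 to 326: 338–355–326 costing 4.8
Best 326 to 330: 326–330 costing 5.9
Total via 326: 4.8 + 5.9 = 10.7 s.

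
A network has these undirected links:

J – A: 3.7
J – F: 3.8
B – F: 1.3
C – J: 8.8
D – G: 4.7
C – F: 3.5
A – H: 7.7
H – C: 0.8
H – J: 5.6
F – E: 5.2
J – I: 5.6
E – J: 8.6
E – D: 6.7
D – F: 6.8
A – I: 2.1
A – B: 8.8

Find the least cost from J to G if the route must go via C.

Best J to C: J → H → C costing 6.4
Shortest C→G: C → F → D → G = 15
Total via C: 6.4 + 15 = 21.4.

21.4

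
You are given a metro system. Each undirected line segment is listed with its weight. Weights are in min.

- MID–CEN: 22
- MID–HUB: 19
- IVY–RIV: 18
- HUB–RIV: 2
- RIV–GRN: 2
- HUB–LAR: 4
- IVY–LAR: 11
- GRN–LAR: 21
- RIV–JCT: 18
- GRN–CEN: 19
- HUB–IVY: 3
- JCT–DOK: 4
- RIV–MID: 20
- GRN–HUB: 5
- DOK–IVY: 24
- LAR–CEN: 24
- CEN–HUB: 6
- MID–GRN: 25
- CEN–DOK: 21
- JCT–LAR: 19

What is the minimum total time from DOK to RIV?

22 min

Settle nodes by increasing distance from DOK:
DOK: 0
JCT: 4  (via DOK)
CEN: 21  (via DOK)
RIV: 22  (via JCT)
Shortest route: DOK–JCT–RIV = 22 min.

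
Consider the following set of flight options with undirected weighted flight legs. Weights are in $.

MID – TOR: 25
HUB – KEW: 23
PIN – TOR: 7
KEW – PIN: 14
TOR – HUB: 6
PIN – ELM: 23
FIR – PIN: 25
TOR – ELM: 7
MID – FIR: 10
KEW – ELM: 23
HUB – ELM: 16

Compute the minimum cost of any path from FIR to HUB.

Shortest distances from FIR:
FIR: 0
MID: 10  (via FIR)
PIN: 25  (via FIR)
TOR: 32  (via PIN)
HUB: 38  (via TOR)
Shortest route: FIR → PIN → TOR → HUB = $38.

$38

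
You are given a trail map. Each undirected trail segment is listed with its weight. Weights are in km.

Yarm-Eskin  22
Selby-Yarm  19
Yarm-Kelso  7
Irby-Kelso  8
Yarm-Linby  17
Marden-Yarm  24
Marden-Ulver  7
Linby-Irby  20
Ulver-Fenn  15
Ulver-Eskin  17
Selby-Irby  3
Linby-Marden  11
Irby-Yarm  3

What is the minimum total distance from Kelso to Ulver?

Running Dijkstra from Kelso:
Kelso: 0
Yarm: 7  (via Kelso)
Irby: 8  (via Kelso)
Selby: 11  (via Irby)
Linby: 24  (via Yarm)
Eskin: 29  (via Yarm)
Marden: 31  (via Yarm)
Ulver: 38  (via Marden)
Shortest route: Kelso → Yarm → Marden → Ulver = 38 km.

38 km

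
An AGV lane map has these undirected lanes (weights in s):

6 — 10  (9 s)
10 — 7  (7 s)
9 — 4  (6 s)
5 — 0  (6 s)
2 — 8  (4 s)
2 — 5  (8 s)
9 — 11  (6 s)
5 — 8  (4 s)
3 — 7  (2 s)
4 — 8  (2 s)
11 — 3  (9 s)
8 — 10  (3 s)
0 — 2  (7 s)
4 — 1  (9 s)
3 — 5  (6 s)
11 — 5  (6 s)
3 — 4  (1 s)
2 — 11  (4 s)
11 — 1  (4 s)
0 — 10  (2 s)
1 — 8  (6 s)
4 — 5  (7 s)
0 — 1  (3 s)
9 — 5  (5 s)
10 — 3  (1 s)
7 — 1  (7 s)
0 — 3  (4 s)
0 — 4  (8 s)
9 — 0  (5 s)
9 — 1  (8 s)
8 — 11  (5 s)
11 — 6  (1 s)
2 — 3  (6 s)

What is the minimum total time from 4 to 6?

Running Dijkstra from 4:
4: 0
3: 1  (via 4)
8: 2  (via 4)
10: 2  (via 3)
7: 3  (via 3)
0: 4  (via 10)
2: 6  (via 8)
5: 6  (via 8)
9: 6  (via 4)
1: 7  (via 0)
11: 7  (via 8)
6: 8  (via 11)
Shortest route: 4–8–11–6 = 8 s.

8 s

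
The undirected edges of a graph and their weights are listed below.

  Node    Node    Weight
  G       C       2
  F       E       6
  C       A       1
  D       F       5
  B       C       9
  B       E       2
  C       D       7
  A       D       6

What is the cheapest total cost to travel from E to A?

12

Shortest distances from E:
E: 0
B: 2  (via E)
F: 6  (via E)
C: 11  (via B)
D: 11  (via F)
A: 12  (via C)
Shortest route: E–B–C–A = 12.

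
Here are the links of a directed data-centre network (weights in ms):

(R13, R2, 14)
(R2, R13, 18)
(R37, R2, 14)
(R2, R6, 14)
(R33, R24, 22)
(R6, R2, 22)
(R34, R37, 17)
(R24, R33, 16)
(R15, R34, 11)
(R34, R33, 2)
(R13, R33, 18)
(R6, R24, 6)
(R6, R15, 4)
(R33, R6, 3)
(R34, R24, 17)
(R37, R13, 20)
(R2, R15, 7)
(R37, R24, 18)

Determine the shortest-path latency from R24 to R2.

41 ms

Settle nodes by increasing distance from R24:
R24: 0
R33: 16  (via R24)
R6: 19  (via R33)
R15: 23  (via R6)
R34: 34  (via R15)
R2: 41  (via R6)
Shortest route: R24–R33–R6–R2 = 41 ms.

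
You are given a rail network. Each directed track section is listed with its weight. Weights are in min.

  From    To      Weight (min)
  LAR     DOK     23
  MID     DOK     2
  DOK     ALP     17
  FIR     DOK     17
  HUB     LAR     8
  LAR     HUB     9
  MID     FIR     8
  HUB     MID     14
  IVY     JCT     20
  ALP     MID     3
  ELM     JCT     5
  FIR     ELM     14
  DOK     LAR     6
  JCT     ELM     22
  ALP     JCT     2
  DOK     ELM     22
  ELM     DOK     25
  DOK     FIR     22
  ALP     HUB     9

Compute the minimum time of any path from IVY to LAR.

Running Dijkstra from IVY:
IVY: 0
JCT: 20  (via IVY)
ELM: 42  (via JCT)
DOK: 67  (via ELM)
LAR: 73  (via DOK)
Shortest route: IVY → JCT → ELM → DOK → LAR = 73 min.

73 min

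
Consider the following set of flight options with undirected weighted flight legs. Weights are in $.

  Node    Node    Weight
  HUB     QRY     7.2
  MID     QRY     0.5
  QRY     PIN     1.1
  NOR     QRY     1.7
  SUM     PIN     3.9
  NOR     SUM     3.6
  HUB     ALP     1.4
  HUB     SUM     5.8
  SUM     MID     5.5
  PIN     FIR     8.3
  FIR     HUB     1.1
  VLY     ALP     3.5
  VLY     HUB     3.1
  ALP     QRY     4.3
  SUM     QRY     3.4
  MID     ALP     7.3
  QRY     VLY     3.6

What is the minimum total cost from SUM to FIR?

$6.9

Shortest distances from SUM:
SUM: 0
QRY: 3.4  (via SUM)
NOR: 3.6  (via SUM)
PIN: 3.9  (via SUM)
MID: 3.9  (via QRY)
HUB: 5.8  (via SUM)
FIR: 6.9  (via HUB)
Shortest route: SUM–HUB–FIR = $6.9.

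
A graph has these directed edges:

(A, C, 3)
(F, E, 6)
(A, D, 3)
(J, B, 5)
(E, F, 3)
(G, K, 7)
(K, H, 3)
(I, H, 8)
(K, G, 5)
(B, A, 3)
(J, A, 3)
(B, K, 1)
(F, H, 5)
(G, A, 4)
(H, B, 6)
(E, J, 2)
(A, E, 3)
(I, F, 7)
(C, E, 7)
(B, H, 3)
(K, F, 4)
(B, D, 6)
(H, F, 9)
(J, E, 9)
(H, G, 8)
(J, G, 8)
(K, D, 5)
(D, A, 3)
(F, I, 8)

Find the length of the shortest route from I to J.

15

Settle nodes by increasing distance from I:
I: 0
F: 7  (via I)
H: 8  (via I)
E: 13  (via F)
B: 14  (via H)
J: 15  (via E)
Shortest route: I–F–E–J = 15.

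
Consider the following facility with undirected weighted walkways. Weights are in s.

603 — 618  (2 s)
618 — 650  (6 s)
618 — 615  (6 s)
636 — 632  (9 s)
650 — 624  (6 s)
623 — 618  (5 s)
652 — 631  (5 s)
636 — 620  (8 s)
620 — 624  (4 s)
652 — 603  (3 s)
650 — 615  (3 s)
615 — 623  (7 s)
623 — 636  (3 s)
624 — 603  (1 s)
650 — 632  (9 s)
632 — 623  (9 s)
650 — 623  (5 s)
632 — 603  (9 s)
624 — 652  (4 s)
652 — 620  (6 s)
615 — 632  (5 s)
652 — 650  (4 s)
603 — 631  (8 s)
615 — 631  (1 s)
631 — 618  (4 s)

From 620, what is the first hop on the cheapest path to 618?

Compare a few routes:
620 → 624 → 652 → 603 → 618: 4+4+3+2 = 13
620 → 652 → 603 → 618: 6+3+2 = 11
620 → 624 → 603 → 618: 4+1+2 = 7
Cheapest is 620 → 624 → 603 → 618 at 7 s.
So from 620 the first move is to 624.

624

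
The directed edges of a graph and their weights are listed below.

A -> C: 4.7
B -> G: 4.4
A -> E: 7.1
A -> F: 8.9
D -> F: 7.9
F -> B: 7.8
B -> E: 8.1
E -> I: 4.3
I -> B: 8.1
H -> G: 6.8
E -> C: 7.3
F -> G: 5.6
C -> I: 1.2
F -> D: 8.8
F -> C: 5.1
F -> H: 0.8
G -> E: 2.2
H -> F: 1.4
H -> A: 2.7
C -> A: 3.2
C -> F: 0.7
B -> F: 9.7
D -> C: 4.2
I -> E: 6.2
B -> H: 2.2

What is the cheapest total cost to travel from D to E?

11.6

Settle nodes by increasing distance from D:
D: 0
C: 4.2  (via D)
F: 4.9  (via C)
I: 5.4  (via C)
H: 5.7  (via F)
A: 7.4  (via C)
G: 10.5  (via F)
E: 11.6  (via I)
Shortest route: D → C → I → E = 11.6.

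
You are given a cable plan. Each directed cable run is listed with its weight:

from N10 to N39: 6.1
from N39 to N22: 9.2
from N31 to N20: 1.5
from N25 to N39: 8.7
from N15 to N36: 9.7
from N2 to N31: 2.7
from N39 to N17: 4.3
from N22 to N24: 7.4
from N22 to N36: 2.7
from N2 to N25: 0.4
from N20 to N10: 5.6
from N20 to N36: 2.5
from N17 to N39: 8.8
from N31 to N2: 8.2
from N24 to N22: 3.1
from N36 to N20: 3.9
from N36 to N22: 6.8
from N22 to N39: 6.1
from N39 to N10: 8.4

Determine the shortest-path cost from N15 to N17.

26.9

Candidate routes:
N15 - N36 - N20 - N10 - N39 - N17: 9.7+3.9+5.6+6.1+4.3 = 29.6
N15 - N36 - N22 - N39 - N17: 9.7+6.8+6.1+4.3 = 26.9
The minimum is 26.9 via N15 - N36 - N22 - N39 - N17.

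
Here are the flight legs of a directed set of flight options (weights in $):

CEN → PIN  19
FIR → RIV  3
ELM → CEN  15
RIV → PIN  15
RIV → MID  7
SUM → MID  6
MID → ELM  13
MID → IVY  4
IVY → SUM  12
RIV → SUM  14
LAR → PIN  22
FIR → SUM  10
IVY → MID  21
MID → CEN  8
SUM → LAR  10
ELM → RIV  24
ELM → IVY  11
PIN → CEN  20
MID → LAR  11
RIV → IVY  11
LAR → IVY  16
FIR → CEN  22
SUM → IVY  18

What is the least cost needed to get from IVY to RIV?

$55

Enumerating some paths:
IVY → MID → ELM → RIV: 21+13+24 = 58
IVY → SUM → MID → ELM → RIV: 12+6+13+24 = 55
Cheapest is IVY → SUM → MID → ELM → RIV at $55.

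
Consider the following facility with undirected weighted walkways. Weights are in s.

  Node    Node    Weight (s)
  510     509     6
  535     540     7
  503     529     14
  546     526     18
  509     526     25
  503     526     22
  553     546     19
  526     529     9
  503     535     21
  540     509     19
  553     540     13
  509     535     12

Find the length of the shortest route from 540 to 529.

42 s

Settle nodes by increasing distance from 540:
540: 0
535: 7  (via 540)
553: 13  (via 540)
509: 19  (via 540)
510: 25  (via 509)
503: 28  (via 535)
546: 32  (via 553)
529: 42  (via 503)
Shortest route: 540 → 535 → 503 → 529 = 42 s.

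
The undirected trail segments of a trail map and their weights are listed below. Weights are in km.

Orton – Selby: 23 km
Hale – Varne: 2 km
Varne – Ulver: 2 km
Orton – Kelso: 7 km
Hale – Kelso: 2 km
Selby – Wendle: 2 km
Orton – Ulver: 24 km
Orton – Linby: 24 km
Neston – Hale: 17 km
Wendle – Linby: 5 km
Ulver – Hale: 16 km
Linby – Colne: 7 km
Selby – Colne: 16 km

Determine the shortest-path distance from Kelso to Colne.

38 km

Shortest distances from Kelso:
Kelso: 0
Hale: 2  (via Kelso)
Varne: 4  (via Hale)
Ulver: 6  (via Varne)
Orton: 7  (via Kelso)
Neston: 19  (via Hale)
Selby: 30  (via Orton)
Linby: 31  (via Orton)
Wendle: 32  (via Selby)
Colne: 38  (via Linby)
Shortest route: Kelso → Orton → Linby → Colne = 38 km.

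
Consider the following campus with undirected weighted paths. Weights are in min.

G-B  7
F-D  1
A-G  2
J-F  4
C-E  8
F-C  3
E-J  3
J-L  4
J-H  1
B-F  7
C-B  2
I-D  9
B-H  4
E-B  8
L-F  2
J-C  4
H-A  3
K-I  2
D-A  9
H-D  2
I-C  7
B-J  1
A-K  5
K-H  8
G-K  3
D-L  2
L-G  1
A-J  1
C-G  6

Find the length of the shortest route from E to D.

Enumerating some paths:
E → J → H → D: 3+1+2 = 6
E → J → F → D: 3+4+1 = 8
The minimum is 6 min via E → J → H → D.

6 min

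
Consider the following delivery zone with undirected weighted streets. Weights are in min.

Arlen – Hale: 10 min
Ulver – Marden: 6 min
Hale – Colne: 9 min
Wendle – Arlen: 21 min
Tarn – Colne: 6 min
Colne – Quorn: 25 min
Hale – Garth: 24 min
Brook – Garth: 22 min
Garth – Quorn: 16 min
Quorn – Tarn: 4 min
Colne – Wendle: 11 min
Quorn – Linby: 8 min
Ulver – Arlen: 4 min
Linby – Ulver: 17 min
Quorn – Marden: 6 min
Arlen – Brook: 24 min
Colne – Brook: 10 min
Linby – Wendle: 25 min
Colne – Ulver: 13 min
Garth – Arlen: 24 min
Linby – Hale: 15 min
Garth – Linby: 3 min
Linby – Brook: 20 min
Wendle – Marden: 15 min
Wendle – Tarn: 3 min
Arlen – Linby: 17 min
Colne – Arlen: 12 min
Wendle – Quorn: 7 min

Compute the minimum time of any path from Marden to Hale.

Compare a few routes:
Marden → Ulver → Colne → Hale: 6+13+9 = 28
Marden → Quorn → Tarn → Colne → Hale: 6+4+6+9 = 25
Marden → Ulver → Arlen → Hale: 6+4+10 = 20
Marden → Quorn → Linby → Hale: 6+8+15 = 29
The minimum is 20 min via Marden → Ulver → Arlen → Hale.

20 min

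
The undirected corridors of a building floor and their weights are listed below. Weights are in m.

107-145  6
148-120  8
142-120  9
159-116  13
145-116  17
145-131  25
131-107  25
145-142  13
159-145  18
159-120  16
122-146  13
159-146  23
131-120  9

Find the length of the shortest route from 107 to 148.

Candidate routes:
107 - 145 - 142 - 120 - 148: 6+13+9+8 = 36
107 - 145 - 131 - 120 - 148: 6+25+9+8 = 48
107 - 145 - 159 - 120 - 148: 6+18+16+8 = 48
107 - 131 - 120 - 148: 25+9+8 = 42
Cheapest is 107 - 145 - 142 - 120 - 148 at 36 m.

36 m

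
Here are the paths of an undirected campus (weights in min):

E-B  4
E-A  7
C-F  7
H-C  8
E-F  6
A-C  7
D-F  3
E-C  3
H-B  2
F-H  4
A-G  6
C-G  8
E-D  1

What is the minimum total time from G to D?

Settle nodes by increasing distance from G:
G: 0
A: 6  (via G)
C: 8  (via G)
E: 11  (via C)
D: 12  (via E)
Shortest route: G → C → E → D = 12 min.

12 min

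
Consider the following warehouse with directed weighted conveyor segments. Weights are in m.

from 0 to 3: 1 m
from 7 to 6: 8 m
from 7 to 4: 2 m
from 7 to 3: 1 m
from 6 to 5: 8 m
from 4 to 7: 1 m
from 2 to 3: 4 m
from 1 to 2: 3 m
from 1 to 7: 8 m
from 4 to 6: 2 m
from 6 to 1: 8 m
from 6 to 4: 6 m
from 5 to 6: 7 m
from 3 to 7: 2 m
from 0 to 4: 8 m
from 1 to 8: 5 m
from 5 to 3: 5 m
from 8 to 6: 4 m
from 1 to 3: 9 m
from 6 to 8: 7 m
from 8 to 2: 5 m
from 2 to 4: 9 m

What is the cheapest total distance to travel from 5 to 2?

Enumerating some paths:
5 → 6 → 8 → 2: 7+7+5 = 19
5 → 6 → 1 → 2: 7+8+3 = 18
Cheapest is 5 → 6 → 1 → 2 at 18 m.

18 m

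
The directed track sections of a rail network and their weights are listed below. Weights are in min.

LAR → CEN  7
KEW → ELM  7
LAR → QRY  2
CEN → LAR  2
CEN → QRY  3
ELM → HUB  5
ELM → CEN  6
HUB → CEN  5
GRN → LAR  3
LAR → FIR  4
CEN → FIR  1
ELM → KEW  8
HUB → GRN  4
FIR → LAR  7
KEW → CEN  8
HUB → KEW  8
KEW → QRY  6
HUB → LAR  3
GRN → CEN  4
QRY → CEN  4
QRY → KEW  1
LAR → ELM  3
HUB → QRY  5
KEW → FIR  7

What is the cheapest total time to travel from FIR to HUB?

Running Dijkstra from FIR:
FIR: 0
LAR: 7  (via FIR)
QRY: 9  (via LAR)
KEW: 10  (via QRY)
ELM: 10  (via LAR)
CEN: 13  (via QRY)
HUB: 15  (via ELM)
Shortest route: FIR → LAR → ELM → HUB = 15 min.

15 min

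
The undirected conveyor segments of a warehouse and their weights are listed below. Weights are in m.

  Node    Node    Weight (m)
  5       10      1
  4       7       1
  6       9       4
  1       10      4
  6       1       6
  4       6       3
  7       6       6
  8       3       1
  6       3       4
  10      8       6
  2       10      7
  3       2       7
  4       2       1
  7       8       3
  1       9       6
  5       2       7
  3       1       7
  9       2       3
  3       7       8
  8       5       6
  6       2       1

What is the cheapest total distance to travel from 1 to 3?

7 m

Candidate routes:
1–3: 7 = 7
1–10–5–8–3: 4+1+6+1 = 12
1–6–3: 6+4 = 10
1–10–8–3: 4+6+1 = 11
Cheapest is 1–3 at 7 m.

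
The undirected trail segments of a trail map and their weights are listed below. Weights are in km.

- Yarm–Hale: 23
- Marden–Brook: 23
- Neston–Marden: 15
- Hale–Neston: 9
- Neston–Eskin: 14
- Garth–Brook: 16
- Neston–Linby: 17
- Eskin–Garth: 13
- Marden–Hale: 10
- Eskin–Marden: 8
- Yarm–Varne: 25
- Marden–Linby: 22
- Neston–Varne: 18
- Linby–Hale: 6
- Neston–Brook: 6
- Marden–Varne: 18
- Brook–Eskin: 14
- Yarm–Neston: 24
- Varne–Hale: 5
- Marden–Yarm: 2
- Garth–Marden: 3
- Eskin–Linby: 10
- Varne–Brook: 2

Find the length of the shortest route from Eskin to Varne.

Shortest distances from Eskin:
Eskin: 0
Marden: 8  (via Eskin)
Yarm: 10  (via Marden)
Linby: 10  (via Eskin)
Garth: 11  (via Marden)
Neston: 14  (via Eskin)
Brook: 14  (via Eskin)
Hale: 16  (via Linby)
Varne: 16  (via Brook)
Shortest route: Eskin–Brook–Varne = 16 km.

16 km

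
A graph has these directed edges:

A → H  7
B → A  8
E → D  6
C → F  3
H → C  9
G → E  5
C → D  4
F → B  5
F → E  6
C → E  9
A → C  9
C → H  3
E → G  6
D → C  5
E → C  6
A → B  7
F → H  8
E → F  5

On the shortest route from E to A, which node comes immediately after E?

Enumerating some paths:
E - F - B - A: 5+5+8 = 18
E - C - F - B - A: 6+3+5+8 = 22
The minimum is 18 via E - F - B - A.
So from E the first move is to F.

F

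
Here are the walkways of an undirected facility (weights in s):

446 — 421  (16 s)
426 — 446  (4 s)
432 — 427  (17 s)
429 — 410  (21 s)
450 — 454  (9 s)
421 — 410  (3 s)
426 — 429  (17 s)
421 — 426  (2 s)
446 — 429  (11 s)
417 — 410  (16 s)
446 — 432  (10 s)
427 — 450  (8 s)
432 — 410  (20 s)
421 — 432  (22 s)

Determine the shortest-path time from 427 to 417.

Compare a few routes:
427 - 432 - 446 - 421 - 410 - 417: 17+10+16+3+16 = 62
427 - 432 - 421 - 410 - 417: 17+22+3+16 = 58
427 - 432 - 446 - 426 - 421 - 410 - 417: 17+10+4+2+3+16 = 52
427 - 432 - 410 - 417: 17+20+16 = 53
Cheapest is 427 - 432 - 446 - 426 - 421 - 410 - 417 at 52 s.

52 s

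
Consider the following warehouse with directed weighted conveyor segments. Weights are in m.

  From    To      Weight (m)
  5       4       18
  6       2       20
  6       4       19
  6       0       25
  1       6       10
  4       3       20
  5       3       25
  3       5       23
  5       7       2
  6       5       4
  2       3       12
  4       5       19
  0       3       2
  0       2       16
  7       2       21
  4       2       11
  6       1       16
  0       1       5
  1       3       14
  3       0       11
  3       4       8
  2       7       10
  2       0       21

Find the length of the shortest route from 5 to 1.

41 m

Running Dijkstra from 5:
5: 0
7: 2  (via 5)
4: 18  (via 5)
2: 23  (via 7)
3: 25  (via 5)
0: 36  (via 3)
1: 41  (via 0)
Shortest route: 5 → 3 → 0 → 1 = 41 m.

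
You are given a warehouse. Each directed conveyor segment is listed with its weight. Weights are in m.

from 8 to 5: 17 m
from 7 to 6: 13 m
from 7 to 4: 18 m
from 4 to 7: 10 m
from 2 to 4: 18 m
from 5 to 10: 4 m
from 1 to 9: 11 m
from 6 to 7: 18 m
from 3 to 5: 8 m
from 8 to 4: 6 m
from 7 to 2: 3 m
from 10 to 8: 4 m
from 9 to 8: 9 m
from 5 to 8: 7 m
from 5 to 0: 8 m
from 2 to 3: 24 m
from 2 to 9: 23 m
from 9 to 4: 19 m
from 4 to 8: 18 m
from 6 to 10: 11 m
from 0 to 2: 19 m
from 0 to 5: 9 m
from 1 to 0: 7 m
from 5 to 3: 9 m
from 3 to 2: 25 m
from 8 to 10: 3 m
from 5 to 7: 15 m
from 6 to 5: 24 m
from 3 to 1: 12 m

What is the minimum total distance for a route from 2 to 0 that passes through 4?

Shortest 2→4: 2–4 = 18
Shortest 4→0: 4–8–5–0 = 43
Total via 4: 18 + 43 = 61 m.

61 m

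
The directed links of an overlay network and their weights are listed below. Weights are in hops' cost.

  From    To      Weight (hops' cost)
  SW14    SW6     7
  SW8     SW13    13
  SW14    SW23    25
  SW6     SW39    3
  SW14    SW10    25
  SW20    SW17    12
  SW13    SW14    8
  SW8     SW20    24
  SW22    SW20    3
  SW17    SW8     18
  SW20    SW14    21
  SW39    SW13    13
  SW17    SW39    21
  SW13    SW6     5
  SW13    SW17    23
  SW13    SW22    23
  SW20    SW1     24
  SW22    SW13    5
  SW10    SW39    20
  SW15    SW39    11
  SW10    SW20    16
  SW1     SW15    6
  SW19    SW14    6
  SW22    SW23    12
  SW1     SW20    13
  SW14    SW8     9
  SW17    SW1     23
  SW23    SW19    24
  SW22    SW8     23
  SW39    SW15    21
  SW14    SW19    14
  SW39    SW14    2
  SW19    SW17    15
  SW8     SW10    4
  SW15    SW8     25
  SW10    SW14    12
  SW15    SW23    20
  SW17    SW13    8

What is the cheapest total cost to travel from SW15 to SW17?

Shortest distances from SW15:
SW15: 0
SW39: 11  (via SW15)
SW14: 13  (via SW39)
SW23: 20  (via SW15)
SW6: 20  (via SW14)
SW8: 22  (via SW14)
SW13: 24  (via SW39)
SW10: 26  (via SW8)
SW19: 27  (via SW14)
SW17: 42  (via SW19)
Shortest route: SW15 → SW39 → SW14 → SW19 → SW17 = 42 hops' cost.

42 hops' cost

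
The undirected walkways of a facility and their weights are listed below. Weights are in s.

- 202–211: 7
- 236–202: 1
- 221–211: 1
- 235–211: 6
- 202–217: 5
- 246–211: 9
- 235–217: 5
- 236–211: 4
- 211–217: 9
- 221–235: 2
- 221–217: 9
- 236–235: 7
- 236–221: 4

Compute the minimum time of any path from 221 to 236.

4 s

Enumerating some paths:
221–236: 4 = 4
221–235–236: 2+7 = 9
221–211–236: 1+4 = 5
221–211–202–236: 1+7+1 = 9
The minimum is 4 s via 221–236.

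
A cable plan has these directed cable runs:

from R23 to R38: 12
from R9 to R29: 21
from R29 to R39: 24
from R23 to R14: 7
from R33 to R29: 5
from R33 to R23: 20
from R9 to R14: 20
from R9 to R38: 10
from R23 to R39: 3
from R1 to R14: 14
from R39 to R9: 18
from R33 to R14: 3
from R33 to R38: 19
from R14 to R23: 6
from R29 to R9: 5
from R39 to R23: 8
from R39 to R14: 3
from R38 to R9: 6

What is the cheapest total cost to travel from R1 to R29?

Shortest distances from R1:
R1: 0
R14: 14  (via R1)
R23: 20  (via R14)
R39: 23  (via R23)
R38: 32  (via R23)
R9: 38  (via R38)
R29: 59  (via R9)
Shortest route: R1–R14–R23–R38–R9–R29 = 59.

59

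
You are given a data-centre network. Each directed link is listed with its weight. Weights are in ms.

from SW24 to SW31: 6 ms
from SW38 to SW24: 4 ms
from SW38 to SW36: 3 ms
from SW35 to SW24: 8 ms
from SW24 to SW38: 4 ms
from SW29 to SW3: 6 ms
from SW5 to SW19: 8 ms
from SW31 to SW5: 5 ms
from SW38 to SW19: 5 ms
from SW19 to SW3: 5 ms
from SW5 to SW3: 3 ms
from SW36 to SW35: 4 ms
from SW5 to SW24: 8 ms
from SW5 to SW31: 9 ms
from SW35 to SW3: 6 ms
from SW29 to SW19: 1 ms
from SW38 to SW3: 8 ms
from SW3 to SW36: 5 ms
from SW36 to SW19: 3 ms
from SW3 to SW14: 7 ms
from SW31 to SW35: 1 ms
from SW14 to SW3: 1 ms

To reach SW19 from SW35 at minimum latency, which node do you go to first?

SW3

Enumerating some paths:
SW35 → SW3 → SW36 → SW19: 6+5+3 = 14
SW35 → SW24 → SW31 → SW5 → SW19: 8+6+5+8 = 27
SW35 → SW24 → SW38 → SW36 → SW19: 8+4+3+3 = 18
SW35 → SW24 → SW38 → SW19: 8+4+5 = 17
The minimum is 14 ms via SW35 → SW3 → SW36 → SW19.
So from SW35 the first move is to SW3.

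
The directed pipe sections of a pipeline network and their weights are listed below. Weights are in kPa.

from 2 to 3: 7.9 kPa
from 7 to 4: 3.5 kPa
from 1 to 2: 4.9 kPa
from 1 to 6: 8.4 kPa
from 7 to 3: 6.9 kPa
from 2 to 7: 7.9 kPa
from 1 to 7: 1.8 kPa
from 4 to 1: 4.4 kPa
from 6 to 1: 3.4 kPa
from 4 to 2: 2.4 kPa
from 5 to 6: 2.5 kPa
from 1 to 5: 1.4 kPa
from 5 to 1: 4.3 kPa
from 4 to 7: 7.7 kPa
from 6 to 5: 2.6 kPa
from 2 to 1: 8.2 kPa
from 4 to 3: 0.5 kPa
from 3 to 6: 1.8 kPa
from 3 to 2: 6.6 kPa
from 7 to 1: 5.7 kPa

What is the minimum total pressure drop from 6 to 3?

9.2 kPa

Compare a few routes:
6 → 5 → 1 → 7 → 3: 2.6+4.3+1.8+6.9 = 15.6
6 → 1 → 7 → 4 → 3: 3.4+1.8+3.5+0.5 = 9.2
6 → 1 → 7 → 3: 3.4+1.8+6.9 = 12.1
6 → 5 → 1 → 7 → 4 → 3: 2.6+4.3+1.8+3.5+0.5 = 12.7
Cheapest is 6 → 1 → 7 → 4 → 3 at 9.2 kPa.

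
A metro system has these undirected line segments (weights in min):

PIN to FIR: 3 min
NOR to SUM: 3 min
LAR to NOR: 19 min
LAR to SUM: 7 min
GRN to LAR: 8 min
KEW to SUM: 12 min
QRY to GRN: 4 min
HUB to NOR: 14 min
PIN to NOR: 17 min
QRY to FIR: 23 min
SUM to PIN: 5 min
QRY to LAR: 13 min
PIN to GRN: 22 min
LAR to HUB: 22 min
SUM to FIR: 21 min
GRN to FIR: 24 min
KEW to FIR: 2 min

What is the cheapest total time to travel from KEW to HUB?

27 min

Compare a few routes:
KEW - FIR - PIN - SUM - LAR - HUB: 2+3+5+7+22 = 39
KEW - FIR - PIN - SUM - NOR - HUB: 2+3+5+3+14 = 27
KEW - SUM - NOR - HUB: 12+3+14 = 29
KEW - FIR - PIN - NOR - HUB: 2+3+17+14 = 36
The minimum is 27 min via KEW - FIR - PIN - SUM - NOR - HUB.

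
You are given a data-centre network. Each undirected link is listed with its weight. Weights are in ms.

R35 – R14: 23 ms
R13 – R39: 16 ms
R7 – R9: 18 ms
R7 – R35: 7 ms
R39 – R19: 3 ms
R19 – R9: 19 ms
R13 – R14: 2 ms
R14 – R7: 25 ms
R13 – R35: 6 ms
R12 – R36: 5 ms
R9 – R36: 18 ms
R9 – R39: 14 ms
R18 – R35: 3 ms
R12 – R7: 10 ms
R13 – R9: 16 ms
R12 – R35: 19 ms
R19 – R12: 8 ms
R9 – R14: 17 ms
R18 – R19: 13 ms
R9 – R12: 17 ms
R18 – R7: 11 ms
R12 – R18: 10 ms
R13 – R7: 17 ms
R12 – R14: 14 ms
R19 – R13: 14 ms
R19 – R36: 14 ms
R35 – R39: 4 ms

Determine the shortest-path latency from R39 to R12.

Running Dijkstra from R39:
R39: 0
R19: 3  (via R39)
R35: 4  (via R39)
R18: 7  (via R35)
R13: 10  (via R35)
R12: 11  (via R19)
Shortest route: R39–R19–R12 = 11 ms.

11 ms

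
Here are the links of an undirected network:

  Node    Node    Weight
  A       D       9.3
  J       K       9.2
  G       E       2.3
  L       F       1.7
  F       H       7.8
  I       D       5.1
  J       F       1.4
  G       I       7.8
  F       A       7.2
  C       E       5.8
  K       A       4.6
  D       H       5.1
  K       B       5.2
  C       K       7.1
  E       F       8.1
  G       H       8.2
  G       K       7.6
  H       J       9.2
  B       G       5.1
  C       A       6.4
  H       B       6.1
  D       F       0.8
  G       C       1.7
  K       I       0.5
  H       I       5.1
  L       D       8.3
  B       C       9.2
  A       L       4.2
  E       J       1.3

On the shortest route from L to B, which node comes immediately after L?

F

Compare a few routes:
L–F–D–H–B: 1.7+0.8+5.1+6.1 = 13.7
L–A–K–B: 4.2+4.6+5.2 = 14
L–F–J–E–G–B: 1.7+1.4+1.3+2.3+5.1 = 11.8
L–F–D–I–K–B: 1.7+0.8+5.1+0.5+5.2 = 13.3
Cheapest is L–F–J–E–G–B at 11.8.
So from L the first move is to F.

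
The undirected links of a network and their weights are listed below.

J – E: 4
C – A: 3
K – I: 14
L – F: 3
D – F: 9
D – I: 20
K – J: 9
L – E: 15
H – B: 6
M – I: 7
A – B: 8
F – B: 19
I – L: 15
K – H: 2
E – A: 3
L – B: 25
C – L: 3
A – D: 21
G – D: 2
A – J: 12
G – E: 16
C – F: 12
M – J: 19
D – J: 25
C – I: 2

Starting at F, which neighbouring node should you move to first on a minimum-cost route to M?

L

Compare a few routes:
F–L–I–M: 3+15+7 = 25
F–C–I–M: 12+2+7 = 21
F–L–C–I–M: 3+3+2+7 = 15
The minimum is 15 via F–L–C–I–M.
So from F the first move is to L.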